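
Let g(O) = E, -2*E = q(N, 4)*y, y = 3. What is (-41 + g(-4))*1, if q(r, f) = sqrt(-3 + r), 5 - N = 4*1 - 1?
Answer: -41 - 3*I/2 ≈ -41.0 - 1.5*I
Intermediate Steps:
N = 2 (N = 5 - (4*1 - 1) = 5 - (4 - 1) = 5 - 1*3 = 5 - 3 = 2)
E = -3*I/2 (E = -sqrt(-3 + 2)*3/2 = -sqrt(-1)*3/2 = -I*3/2 = -3*I/2 ≈ -1.5*I)
g(O) = -3*I/2
(-41 + g(-4))*1 = (-41 - 3*I/2)*1 = -41 - 3*I/2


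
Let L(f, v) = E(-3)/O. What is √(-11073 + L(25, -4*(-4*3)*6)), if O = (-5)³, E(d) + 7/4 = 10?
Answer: I*√27682665/50 ≈ 105.23*I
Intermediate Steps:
E(d) = 33/4 (E(d) = -7/4 + 10 = 33/4)
O = -125
L(f, v) = -33/500 (L(f, v) = (33/4)/(-125) = (33/4)*(-1/125) = -33/500)
√(-11073 + L(25, -4*(-4*3)*6)) = √(-11073 - 33/500) = √(-5536533/500) = I*√27682665/50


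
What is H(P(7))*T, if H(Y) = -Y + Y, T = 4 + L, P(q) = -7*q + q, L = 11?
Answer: 0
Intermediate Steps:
P(q) = -6*q
T = 15 (T = 4 + 11 = 15)
H(Y) = 0
H(P(7))*T = 0*15 = 0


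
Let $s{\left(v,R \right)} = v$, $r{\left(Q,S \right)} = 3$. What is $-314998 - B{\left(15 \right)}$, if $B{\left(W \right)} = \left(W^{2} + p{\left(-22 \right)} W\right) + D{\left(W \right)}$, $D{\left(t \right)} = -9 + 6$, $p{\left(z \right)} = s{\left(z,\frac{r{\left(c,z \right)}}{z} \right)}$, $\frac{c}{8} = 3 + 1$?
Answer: $-314890$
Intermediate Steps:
$c = 32$ ($c = 8 \left(3 + 1\right) = 8 \cdot 4 = 32$)
$p{\left(z \right)} = z$
$D{\left(t \right)} = -3$
$B{\left(W \right)} = -3 + W^{2} - 22 W$ ($B{\left(W \right)} = \left(W^{2} - 22 W\right) - 3 = -3 + W^{2} - 22 W$)
$-314998 - B{\left(15 \right)} = -314998 - \left(-3 + 15^{2} - 330\right) = -314998 - \left(-3 + 225 - 330\right) = -314998 - -108 = -314998 + 108 = -314890$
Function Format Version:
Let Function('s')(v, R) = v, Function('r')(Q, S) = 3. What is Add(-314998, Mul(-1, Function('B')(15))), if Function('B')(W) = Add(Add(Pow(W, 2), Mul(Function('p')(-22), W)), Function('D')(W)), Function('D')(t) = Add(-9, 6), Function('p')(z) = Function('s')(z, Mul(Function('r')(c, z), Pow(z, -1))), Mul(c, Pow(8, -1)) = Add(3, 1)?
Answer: -314890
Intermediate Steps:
c = 32 (c = Mul(8, Add(3, 1)) = Mul(8, 4) = 32)
Function('p')(z) = z
Function('D')(t) = -3
Function('B')(W) = Add(-3, Pow(W, 2), Mul(-22, W)) (Function('B')(W) = Add(Add(Pow(W, 2), Mul(-22, W)), -3) = Add(-3, Pow(W, 2), Mul(-22, W)))
Add(-314998, Mul(-1, Function('B')(15))) = Add(-314998, Mul(-1, Add(-3, Pow(15, 2), Mul(-22, 15)))) = Add(-314998, Mul(-1, Add(-3, 225, -330))) = Add(-314998, Mul(-1, -108)) = Add(-314998, 108) = -314890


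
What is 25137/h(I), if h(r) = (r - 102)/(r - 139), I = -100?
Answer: 6007743/202 ≈ 29741.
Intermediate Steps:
h(r) = (-102 + r)/(-139 + r)
25137/h(I) = 25137/(((-102 - 100)/(-139 - 100))) = 25137/((-202/(-239))) = 25137/((-1/239*(-202))) = 25137/(202/239) = 25137*(239/202) = 6007743/202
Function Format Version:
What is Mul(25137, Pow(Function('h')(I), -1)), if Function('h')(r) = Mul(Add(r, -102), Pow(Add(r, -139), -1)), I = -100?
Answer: Rational(6007743, 202) ≈ 29741.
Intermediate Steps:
Function('h')(r) = Mul(Pow(Add(-139, r), -1), Add(-102, r)) (Function('h')(r) = Mul(Add(-102, r), Pow(Add(-139, r), -1)) = Mul(Pow(Add(-139, r), -1), Add(-102, r)))
Mul(25137, Pow(Function('h')(I), -1)) = Mul(25137, Pow(Mul(Pow(Add(-139, -100), -1), Add(-102, -100)), -1)) = Mul(25137, Pow(Mul(Pow(-239, -1), -202), -1)) = Mul(25137, Pow(Mul(Rational(-1, 239), -202), -1)) = Mul(25137, Pow(Rational(202, 239), -1)) = Mul(25137, Rational(239, 202)) = Rational(6007743, 202)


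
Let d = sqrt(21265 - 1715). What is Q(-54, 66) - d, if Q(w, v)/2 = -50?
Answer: -100 - 5*sqrt(782) ≈ -239.82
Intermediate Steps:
d = 5*sqrt(782) (d = sqrt(19550) = 5*sqrt(782) ≈ 139.82)
Q(w, v) = -100 (Q(w, v) = 2*(-50) = -100)
Q(-54, 66) - d = -100 - 5*sqrt(782)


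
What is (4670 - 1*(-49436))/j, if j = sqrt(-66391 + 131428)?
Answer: 54106*sqrt(65037)/65037 ≈ 212.16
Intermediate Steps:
j = sqrt(65037) ≈ 255.02
(4670 - 1*(-49436))/j = (4670 - 1*(-49436))/(sqrt(65037)) = (4670 + 49436)*(sqrt(65037)/65037) = 54106*(sqrt(65037)/65037) = 54106*sqrt(65037)/65037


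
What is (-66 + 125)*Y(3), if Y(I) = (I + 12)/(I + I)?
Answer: 295/2 ≈ 147.50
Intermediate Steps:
Y(I) = (12 + I)/(2*I) (Y(I) = (12 + I)/((2*I)) = (12 + I)*(1/(2*I)) = (12 + I)/(2*I))
(-66 + 125)*Y(3) = (-66 + 125)*((½)*(12 + 3)/3) = 59*((½)*(⅓)*15) = 59*(5/2) = 295/2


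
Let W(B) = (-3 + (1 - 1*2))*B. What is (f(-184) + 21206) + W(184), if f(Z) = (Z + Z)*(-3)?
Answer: 21574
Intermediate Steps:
f(Z) = -6*Z (f(Z) = (2*Z)*(-3) = -6*Z)
W(B) = -4*B (W(B) = (-3 + (1 - 2))*B = (-3 - 1)*B = -4*B)
(f(-184) + 21206) + W(184) = (-6*(-184) + 21206) - 4*184 = (1104 + 21206) - 736 = 22310 - 736 = 21574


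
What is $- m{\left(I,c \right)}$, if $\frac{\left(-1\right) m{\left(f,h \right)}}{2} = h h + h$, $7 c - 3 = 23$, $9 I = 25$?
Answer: $\frac{1716}{49} \approx 35.02$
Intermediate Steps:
$I = \frac{25}{9}$ ($I = \frac{1}{9} \cdot 25 = \frac{25}{9} \approx 2.7778$)
$c = \frac{26}{7}$ ($c = \frac{3}{7} + \frac{1}{7} \cdot 23 = \frac{3}{7} + \frac{23}{7} = \frac{26}{7} \approx 3.7143$)
$m{\left(f,h \right)} = - 2 h - 2 h^{2}$ ($m{\left(f,h \right)} = - 2 \left(h h + h\right) = - 2 \left(h^{2} + h\right) = - 2 \left(h + h^{2}\right) = - 2 h - 2 h^{2}$)
$- m{\left(I,c \right)} = - \frac{\left(-2\right) 26 \left(1 + \frac{26}{7}\right)}{7} = - \frac{\left(-2\right) 26 \cdot 33}{7 \cdot 7} = \left(-1\right) \left(- \frac{1716}{49}\right) = \frac{1716}{49}$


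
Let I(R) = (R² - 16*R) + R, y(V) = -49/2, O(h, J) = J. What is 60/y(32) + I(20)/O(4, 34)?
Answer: 410/833 ≈ 0.49220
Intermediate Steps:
y(V) = -49/2 (y(V) = -49*½ = -49/2)
I(R) = R² - 15*R
60/y(32) + I(20)/O(4, 34) = 60/(-49/2) + (20*(-15 + 20))/34 = 60*(-2/49) + (20*5)*(1/34) = -120/49 + 100*(1/34) = -120/49 + 50/17 = 410/833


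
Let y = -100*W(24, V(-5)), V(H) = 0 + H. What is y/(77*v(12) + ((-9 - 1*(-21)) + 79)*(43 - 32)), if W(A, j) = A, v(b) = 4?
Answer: -2400/1309 ≈ -1.8335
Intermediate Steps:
V(H) = H
y = -2400 (y = -100*24 = -2400)
y/(77*v(12) + ((-9 - 1*(-21)) + 79)*(43 - 32)) = -2400/(77*4 + ((-9 - 1*(-21)) + 79)*(43 - 32)) = -2400/(308 + ((-9 + 21) + 79)*11) = -2400/(308 + (12 + 79)*11) = -2400/(308 + 91*11) = -2400/(308 + 1001) = -2400/1309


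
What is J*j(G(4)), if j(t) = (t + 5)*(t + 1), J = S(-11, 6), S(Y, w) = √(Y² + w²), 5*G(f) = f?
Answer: 261*√157/25 ≈ 130.81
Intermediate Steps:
G(f) = f/5
J = √157 (J = √((-11)² + 6²) = √(121 + 36) = √157 ≈ 12.530)
j(t) = (1 + t)*(5 + t) (j(t) = (5 + t)*(1 + t) = (1 + t)*(5 + t))
J*j(G(4)) = √157*(5 + ((⅕)*4)² + 6*((⅕)*4)) = √157*(5 + (⅘)² + 6*(⅘)) = √157*(5 + 16/25 + 24/5) = √157*(261/25) = 261*√157/25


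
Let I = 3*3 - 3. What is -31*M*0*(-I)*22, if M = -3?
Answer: 0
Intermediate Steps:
I = 6 (I = 9 - 3 = 6)
-31*M*0*(-I)*22 = -31*(-3*0)*(-1*6)*22 = -0*(-6)*22 = -31*0*22 = 0*22 = 0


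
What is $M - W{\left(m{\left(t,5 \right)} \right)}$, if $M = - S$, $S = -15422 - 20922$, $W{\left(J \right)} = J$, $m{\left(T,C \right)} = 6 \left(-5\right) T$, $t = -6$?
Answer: $36164$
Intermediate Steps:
$m{\left(T,C \right)} = - 30 T$
$S = -36344$
$M = 36344$ ($M = \left(-1\right) \left(-36344\right) = 36344$)
$M - W{\left(m{\left(t,5 \right)} \right)} = 36344 - \left(-30\right) \left(-6\right) = 36344 - 180 = 36164$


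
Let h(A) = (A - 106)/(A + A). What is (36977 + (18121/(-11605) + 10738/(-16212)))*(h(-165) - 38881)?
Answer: -6375312110849400143/4434734700 ≈ -1.4376e+9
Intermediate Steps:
h(A) = (-106 + A)/(2*A) (h(A) = (-106 + A)/((2*A)) = (-106 + A)*(1/(2*A)) = (-106 + A)/(2*A))
(36977 + (18121/(-11605) + 10738/(-16212)))*(h(-165) - 38881) = (36977 + (18121/(-11605) + 10738/(-16212)))*((½)*(-106 - 165)/(-165) - 38881) = (36977 + (18121*(-1/11605) + 10738*(-1/16212)))*((½)*(-1/165)*(-271) - 38881) = (36977 + (-18121/11605 - 767/1158))*(271/330 - 38881) = (36977 - 29885153/13438590)*(-12830459/330) = (496888857277/13438590)*(-12830459/330) = -6375312110849400143/4434734700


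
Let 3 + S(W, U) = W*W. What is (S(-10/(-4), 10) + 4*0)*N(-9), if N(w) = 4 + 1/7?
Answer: 377/28 ≈ 13.464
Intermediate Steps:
N(w) = 29/7 (N(w) = 4 + ⅐ = 29/7)
S(W, U) = -3 + W² (S(W, U) = -3 + W*W = -3 + W²)
(S(-10/(-4), 10) + 4*0)*N(-9) = ((-3 + (-10/(-4))²) + 4*0)*(29/7) = ((-3 + (-10*(-¼))²) + 0)*(29/7) = ((-3 + (5/2)²) + 0)*(29/7) = ((-3 + 25/4) + 0)*(29/7) = (13/4 + 0)*(29/7) = (13/4)*(29/7) = 377/28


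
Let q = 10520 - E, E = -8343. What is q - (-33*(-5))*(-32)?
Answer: 24143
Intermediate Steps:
q = 18863 (q = 10520 - 1*(-8343) = 10520 + 8343 = 18863)
q - (-33*(-5))*(-32) = 18863 - (-33*(-5))*(-32) = 18863 - 165*(-32) = 18863 - 1*(-5280) = 18863 + 5280 = 24143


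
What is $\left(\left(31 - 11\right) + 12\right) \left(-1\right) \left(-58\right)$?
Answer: $1856$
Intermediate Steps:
$\left(\left(31 - 11\right) + 12\right) \left(-1\right) \left(-58\right) = \left(20 + 12\right) \left(-1\right) \left(-58\right) = 32 \left(-1\right) \left(-58\right) = \left(-32\right) \left(-58\right) = 1856$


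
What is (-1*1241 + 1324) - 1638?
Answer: -1555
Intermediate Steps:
(-1*1241 + 1324) - 1638 = (-1241 + 1324) - 1638 = 83 - 1638 = -1555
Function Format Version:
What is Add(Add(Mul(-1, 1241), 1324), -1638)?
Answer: -1555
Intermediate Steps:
Add(Add(Mul(-1, 1241), 1324), -1638) = Add(Add(-1241, 1324), -1638) = Add(83, -1638) = -1555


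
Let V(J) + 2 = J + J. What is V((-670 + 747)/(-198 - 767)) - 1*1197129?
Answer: -1155231569/965 ≈ -1.1971e+6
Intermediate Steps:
V(J) = -2 + 2*J (V(J) = -2 + (J + J) = -2 + 2*J)
V((-670 + 747)/(-198 - 767)) - 1*1197129 = (-2 + 2*((-670 + 747)/(-198 - 767))) - 1*1197129 = (-2 + 2*(77/(-965))) - 1197129 = (-2 + 2*(77*(-1/965))) - 1197129 = (-2 + 2*(-77/965)) - 1197129 = (-2 - 154/965) - 1197129 = -2084/965 - 1197129 = -1155231569/965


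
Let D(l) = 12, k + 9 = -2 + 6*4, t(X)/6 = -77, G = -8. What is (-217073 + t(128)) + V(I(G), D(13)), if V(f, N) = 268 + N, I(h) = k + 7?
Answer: -217255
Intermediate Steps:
t(X) = -462 (t(X) = 6*(-77) = -462)
k = 13 (k = -9 + (-2 + 6*4) = -9 + (-2 + 24) = -9 + 22 = 13)
I(h) = 20 (I(h) = 13 + 7 = 20)
(-217073 + t(128)) + V(I(G), D(13)) = (-217073 - 462) + (268 + 12) = -217535 + 280 = -217255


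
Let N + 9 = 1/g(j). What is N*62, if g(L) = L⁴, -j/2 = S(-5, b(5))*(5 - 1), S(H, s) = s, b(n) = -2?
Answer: -18284513/32768 ≈ -558.00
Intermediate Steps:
j = 16 (j = -(-4)*(5 - 1) = -(-4)*4 = -2*(-8) = 16)
N = -589823/65536 (N = -9 + 1/(16⁴) = -9 + 1/65536 = -589823/65536 ≈ -9.0000)
N*62 = -589823/65536*62 = -18284513/32768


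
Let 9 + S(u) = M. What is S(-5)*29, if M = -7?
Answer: -464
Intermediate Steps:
S(u) = -16 (S(u) = -9 - 7 = -16)
S(-5)*29 = -16*29 = -464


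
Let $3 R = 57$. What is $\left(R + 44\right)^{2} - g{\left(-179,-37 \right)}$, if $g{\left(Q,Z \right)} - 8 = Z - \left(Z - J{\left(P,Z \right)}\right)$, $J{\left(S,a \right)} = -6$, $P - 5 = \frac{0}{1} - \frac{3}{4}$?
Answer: $3967$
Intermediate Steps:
$P = \frac{17}{4}$ ($P = 5 + \left(\frac{0}{1} - \frac{3}{4}\right) = 5 + \left(0 \cdot 1 - \frac{3}{4}\right) = 5 + \left(0 - \frac{3}{4}\right) = 5 - \frac{3}{4} = \frac{17}{4} \approx 4.25$)
$R = 19$ ($R = \frac{1}{3} \cdot 57 = 19$)
$g{\left(Q,Z \right)} = 2$ ($g{\left(Q,Z \right)} = 8 + \left(Z - \left(6 + Z\right)\right) = 8 - 6 = 2$)
$\left(R + 44\right)^{2} - g{\left(-179,-37 \right)} = \left(19 + 44\right)^{2} - 2 = 63^{2} - 2 = 3969 - 2 = 3967$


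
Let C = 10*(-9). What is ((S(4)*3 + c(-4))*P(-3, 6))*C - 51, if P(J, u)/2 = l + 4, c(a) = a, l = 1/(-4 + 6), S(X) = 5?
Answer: -8961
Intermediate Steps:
l = ½ (l = 1/2 = ½ ≈ 0.50000)
C = -90
P(J, u) = 9 (P(J, u) = 2*(½ + 4) = 2*(9/2) = 9)
((S(4)*3 + c(-4))*P(-3, 6))*C - 51 = ((5*3 - 4)*9)*(-90) - 51 = ((15 - 4)*9)*(-90) - 51 = (11*9)*(-90) - 51 = 99*(-90) - 51 = -8910 - 51 = -8961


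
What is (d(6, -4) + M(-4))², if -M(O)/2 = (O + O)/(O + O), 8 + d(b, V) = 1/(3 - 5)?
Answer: 441/4 ≈ 110.25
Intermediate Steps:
d(b, V) = -17/2 (d(b, V) = -8 + 1/(3 - 5) = -8 + 1/(-2) = -8 - ½ = -17/2)
M(O) = -2 (M(O) = -2*(O + O)/(O + O) = -2*2*O/(2*O) = -2*2*O*1/(2*O) = -2*1 = -2)
(d(6, -4) + M(-4))² = (-17/2 - 2)² = (-21/2)² = 441/4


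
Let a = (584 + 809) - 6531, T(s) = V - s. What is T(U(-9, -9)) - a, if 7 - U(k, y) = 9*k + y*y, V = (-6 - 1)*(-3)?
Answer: 5152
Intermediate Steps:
V = 21 (V = -7*(-3) = 21)
U(k, y) = 7 - y**2 - 9*k (U(k, y) = 7 - (9*k + y*y) = 7 - (9*k + y**2) = 7 - (y**2 + 9*k) = 7 + (-y**2 - 9*k) = 7 - y**2 - 9*k)
T(s) = 21 - s
a = -5138 (a = 1393 - 6531 = -5138)
T(U(-9, -9)) - a = (21 - (7 - 1*(-9)**2 - 9*(-9))) - 1*(-5138) = (21 - (7 - 1*81 + 81)) + 5138 = (21 - (7 - 81 + 81)) + 5138 = (21 - 1*7) + 5138 = (21 - 7) + 5138 = 14 + 5138 = 5152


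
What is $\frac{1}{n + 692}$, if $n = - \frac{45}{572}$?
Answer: $\frac{572}{395779} \approx 0.0014453$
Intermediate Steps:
$n = - \frac{45}{572}$ ($n = \left(-45\right) \frac{1}{572} = - \frac{45}{572} \approx -0.078671$)
$\frac{1}{n + 692} = \frac{1}{- \frac{45}{572} + 692} = \frac{1}{\frac{395779}{572}} = \frac{572}{395779}$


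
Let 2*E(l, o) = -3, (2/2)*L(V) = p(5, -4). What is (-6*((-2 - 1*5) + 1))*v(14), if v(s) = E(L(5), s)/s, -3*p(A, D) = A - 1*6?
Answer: -27/7 ≈ -3.8571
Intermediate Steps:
p(A, D) = 2 - A/3 (p(A, D) = -(A - 1*6)/3 = -(A - 6)/3 = -(-6 + A)/3 = 2 - A/3)
L(V) = 1/3 (L(V) = 2 - 1/3*5 = 2 - 5/3 = 1/3)
E(l, o) = -3/2 (E(l, o) = (1/2)*(-3) = -3/2)
v(s) = -3/(2*s)
(-6*((-2 - 1*5) + 1))*v(14) = (-6*((-2 - 1*5) + 1))*(-3/2/14) = (-6*((-2 - 5) + 1))*(-3/2*1/14) = -6*(-7 + 1)*(-3/28) = -6*(-6)*(-3/28) = 36*(-3/28) = -27/7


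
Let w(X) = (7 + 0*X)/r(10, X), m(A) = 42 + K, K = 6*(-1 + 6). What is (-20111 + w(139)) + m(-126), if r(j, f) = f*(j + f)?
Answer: -415027722/20711 ≈ -20039.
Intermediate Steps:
r(j, f) = f*(f + j)
K = 30 (K = 6*5 = 30)
m(A) = 72 (m(A) = 42 + 30 = 72)
w(X) = 7/(X*(10 + X)) (w(X) = (7 + 0*X)/((X*(X + 10))) = (7 + 0)/((X*(10 + X))) = 7*(1/(X*(10 + X))) = 7/(X*(10 + X)))
(-20111 + w(139)) + m(-126) = (-20111 + 7/(139*(10 + 139))) + 72 = (-20111 + 7*(1/139)/149) + 72 = (-20111 + 7*(1/139)*(1/149)) + 72 = (-20111 + 7/20711) + 72 = -416518914/20711 + 72 = -415027722/20711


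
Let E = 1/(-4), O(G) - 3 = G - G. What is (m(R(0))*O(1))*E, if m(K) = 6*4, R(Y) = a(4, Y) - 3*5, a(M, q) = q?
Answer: -18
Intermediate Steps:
O(G) = 3 (O(G) = 3 + (G - G) = 3 + 0 = 3)
E = -1/4 ≈ -0.25000
R(Y) = -15 + Y (R(Y) = Y - 3*5 = Y - 15 = -15 + Y)
m(K) = 24
(m(R(0))*O(1))*E = (24*3)*(-1/4) = 72*(-1/4) = -18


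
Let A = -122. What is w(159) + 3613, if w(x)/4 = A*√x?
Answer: 3613 - 488*√159 ≈ -2540.4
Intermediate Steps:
w(x) = -488*√x (w(x) = 4*(-122*√x) = -488*√x)
w(159) + 3613 = -488*√159 + 3613 = 3613 - 488*√159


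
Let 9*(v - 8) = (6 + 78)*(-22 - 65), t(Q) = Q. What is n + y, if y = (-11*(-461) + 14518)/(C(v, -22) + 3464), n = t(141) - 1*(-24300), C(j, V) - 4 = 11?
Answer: 85049828/3479 ≈ 24447.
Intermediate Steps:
v = -804 (v = 8 + ((6 + 78)*(-22 - 65))/9 = 8 + (84*(-87))/9 = 8 + (⅑)*(-7308) = 8 - 812 = -804)
C(j, V) = 15 (C(j, V) = 4 + 11 = 15)
n = 24441 (n = 141 - 1*(-24300) = 141 + 24300 = 24441)
y = 19589/3479 (y = (-11*(-461) + 14518)/(15 + 3464) = (5071 + 14518)/3479 = 19589*(1/3479) = 19589/3479 ≈ 5.6306)
n + y = 24441 + 19589/3479 = 85049828/3479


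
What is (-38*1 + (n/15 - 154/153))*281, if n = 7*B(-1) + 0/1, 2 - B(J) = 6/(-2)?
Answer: -1576691/153 ≈ -10305.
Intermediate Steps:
B(J) = 5 (B(J) = 2 - 6/(-2) = 2 - 6*(-1)/2 = 2 - 1*(-3) = 2 + 3 = 5)
n = 35 (n = 7*5 + 0/1 = 35 + 0*1 = 35 + 0 = 35)
(-38*1 + (n/15 - 154/153))*281 = (-38*1 + (35/15 - 154/153))*281 = (-38 + (35*(1/15) - 154*1/153))*281 = (-38 + (7/3 - 154/153))*281 = (-38 + 203/153)*281 = -5611/153*281 = -1576691/153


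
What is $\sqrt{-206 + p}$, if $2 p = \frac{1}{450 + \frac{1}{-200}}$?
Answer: $\frac{3 i \sqrt{185394880034}}{89999} \approx 14.353 i$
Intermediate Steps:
$p = \frac{100}{89999}$ ($p = \frac{1}{2 \left(450 + \frac{1}{-200}\right)} = \frac{1}{2 \left(450 - \frac{1}{200}\right)} = \frac{1}{2 \cdot \frac{89999}{200}} = \frac{1}{2} \cdot \frac{200}{89999} = \frac{100}{89999} \approx 0.0011111$)
$\sqrt{-206 + p} = \sqrt{-206 + \frac{100}{89999}} = \sqrt{- \frac{18539694}{89999}} = \frac{3 i \sqrt{185394880034}}{89999}$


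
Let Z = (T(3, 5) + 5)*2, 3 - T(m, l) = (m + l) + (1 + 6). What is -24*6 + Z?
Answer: -158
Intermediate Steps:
T(m, l) = -4 - l - m (T(m, l) = 3 - ((m + l) + (1 + 6)) = 3 - ((l + m) + 7) = 3 - (7 + l + m) = 3 + (-7 - l - m) = -4 - l - m)
Z = -14 (Z = ((-4 - 1*5 - 1*3) + 5)*2 = ((-4 - 5 - 3) + 5)*2 = (-12 + 5)*2 = -7*2 = -14)
-24*6 + Z = -24*6 - 14 = -144 - 14 = -158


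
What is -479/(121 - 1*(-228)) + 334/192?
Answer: 12299/33504 ≈ 0.36709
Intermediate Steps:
-479/(121 - 1*(-228)) + 334/192 = -479/(121 + 228) + 334*(1/192) = -479/349 + 167/96 = 12299/33504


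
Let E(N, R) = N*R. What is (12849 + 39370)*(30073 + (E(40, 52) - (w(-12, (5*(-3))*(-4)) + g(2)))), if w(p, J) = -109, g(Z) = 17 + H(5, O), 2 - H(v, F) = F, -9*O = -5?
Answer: 15153536048/9 ≈ 1.6837e+9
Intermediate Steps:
O = 5/9 (O = -⅑*(-5) = 5/9 ≈ 0.55556)
H(v, F) = 2 - F
g(Z) = 166/9 (g(Z) = 17 + (2 - 1*5/9) = 17 + (2 - 5/9) = 17 + 13/9 = 166/9)
(12849 + 39370)*(30073 + (E(40, 52) - (w(-12, (5*(-3))*(-4)) + g(2)))) = (12849 + 39370)*(30073 + (40*52 - (-109 + 166/9))) = 52219*(30073 + (2080 - 1*(-815/9))) = 52219*(30073 + (2080 + 815/9)) = 52219*(30073 + 19535/9) = 52219*(290192/9) = 15153536048/9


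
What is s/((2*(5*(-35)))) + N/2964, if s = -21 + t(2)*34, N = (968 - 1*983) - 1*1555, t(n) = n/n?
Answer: -73504/129675 ≈ -0.56683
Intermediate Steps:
t(n) = 1
N = -1570 (N = (968 - 983) - 1555 = -15 - 1555 = -1570)
s = 13 (s = -21 + 1*34 = -21 + 34 = 13)
s/((2*(5*(-35)))) + N/2964 = 13/((2*(5*(-35)))) - 1570/2964 = 13/((2*(-175))) - 1570*1/2964 = 13/(-350) - 785/1482 = 13*(-1/350) - 785/1482 = -13/350 - 785/1482 = -73504/129675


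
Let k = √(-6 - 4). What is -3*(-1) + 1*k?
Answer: 3 + I*√10 ≈ 3.0 + 3.1623*I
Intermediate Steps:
k = I*√10 (k = √(-10) = I*√10 ≈ 3.1623*I)
-3*(-1) + 1*k = -3*(-1) + 1*(I*√10) = 3 + I*√10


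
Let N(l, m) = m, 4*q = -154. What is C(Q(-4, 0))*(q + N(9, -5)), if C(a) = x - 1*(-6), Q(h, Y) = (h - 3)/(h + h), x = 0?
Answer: -261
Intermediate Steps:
q = -77/2 (q = (¼)*(-154) = -77/2 ≈ -38.500)
Q(h, Y) = (-3 + h)/(2*h) (Q(h, Y) = (-3 + h)/((2*h)) = (-3 + h)*(1/(2*h)) = (-3 + h)/(2*h))
C(a) = 6 (C(a) = 0 - 1*(-6) = 0 + 6 = 6)
C(Q(-4, 0))*(q + N(9, -5)) = 6*(-77/2 - 5) = 6*(-87/2) = -261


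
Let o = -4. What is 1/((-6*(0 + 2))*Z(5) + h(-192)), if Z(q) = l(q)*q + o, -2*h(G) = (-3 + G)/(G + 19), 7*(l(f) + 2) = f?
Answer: 2422/301731 ≈ 0.0080270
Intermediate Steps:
l(f) = -2 + f/7
h(G) = -(-3 + G)/(2*(19 + G)) (h(G) = -(-3 + G)/(2*(G + 19)) = -(-3 + G)/(2*(19 + G)))
Z(q) = -4 + q*(-2 + q/7) (Z(q) = (-2 + q/7)*q - 4 = q*(-2 + q/7) - 4 = -4 + q*(-2 + q/7))
1/((-6*(0 + 2))*Z(5) + h(-192)) = 1/((-6*(0 + 2))*(-4 + (1/7)*5*(-14 + 5)) + (3 - 1*(-192))/(2*(19 - 192))) = 1/((-6*2)*(-4 + (1/7)*5*(-9)) + (1/2)*(3 + 192)/(-173)) = 1/(-12*(-4 - 45/7) + (1/2)*(-1/173)*195) = 1/(-12*(-73/7) - 195/346) = 1/(876/7 - 195/346) = 1/(301731/2422) = 2422/301731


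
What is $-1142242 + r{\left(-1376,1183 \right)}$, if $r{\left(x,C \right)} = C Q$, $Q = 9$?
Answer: $-1131595$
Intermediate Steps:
$r{\left(x,C \right)} = 9 C$ ($r{\left(x,C \right)} = C 9 = 9 C$)
$-1142242 + r{\left(-1376,1183 \right)} = -1142242 + 9 \cdot 1183 = -1142242 + 10647 = -1131595$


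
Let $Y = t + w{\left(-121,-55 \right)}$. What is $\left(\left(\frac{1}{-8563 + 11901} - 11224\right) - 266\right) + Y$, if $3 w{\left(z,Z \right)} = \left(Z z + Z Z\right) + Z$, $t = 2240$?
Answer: $- \frac{60501247}{10014} \approx -6041.7$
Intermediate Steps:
$w{\left(z,Z \right)} = \frac{Z}{3} + \frac{Z^{2}}{3} + \frac{Z z}{3}$ ($w{\left(z,Z \right)} = \frac{\left(Z z + Z Z\right) + Z}{3} = \frac{\left(Z z + Z^{2}\right) + Z}{3} = \frac{\left(Z^{2} + Z z\right) + Z}{3} = \frac{Z + Z^{2} + Z z}{3} = \frac{Z}{3} + \frac{Z^{2}}{3} + \frac{Z z}{3}$)
$Y = \frac{16345}{3}$ ($Y = 2240 + \frac{1}{3} \left(-55\right) \left(1 - 55 - 121\right) = 2240 + \frac{1}{3} \left(-55\right) \left(-175\right) = 2240 + \frac{9625}{3} = \frac{16345}{3} \approx 5448.3$)
$\left(\left(\frac{1}{-8563 + 11901} - 11224\right) - 266\right) + Y = \left(\left(\frac{1}{-8563 + 11901} - 11224\right) - 266\right) + \frac{16345}{3} = \left(\left(\frac{1}{3338} - 11224\right) - 266\right) + \frac{16345}{3} = \left(- \frac{37465711}{3338} - 266\right) + \frac{16345}{3} = - \frac{38353619}{3338} + \frac{16345}{3} = - \frac{60501247}{10014}$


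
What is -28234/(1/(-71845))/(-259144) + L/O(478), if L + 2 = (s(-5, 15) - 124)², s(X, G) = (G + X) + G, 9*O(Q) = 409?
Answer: -403395384533/52994948 ≈ -7612.0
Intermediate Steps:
O(Q) = 409/9 (O(Q) = (⅑)*409 = 409/9)
s(X, G) = X + 2*G
L = 9799 (L = -2 + ((-5 + 2*15) - 124)² = -2 + ((-5 + 30) - 124)² = -2 + (25 - 124)² = -2 + (-99)² = -2 + 9801 = 9799)
-28234/(1/(-71845))/(-259144) + L/O(478) = -28234/(1/(-71845))/(-259144) + 9799/(409/9) = -28234/(-1/71845)*(-1/259144) + 9799*(9/409) = -28234*(-71845)*(-1/259144) + 88191/409 = 2028471730*(-1/259144) + 88191/409 = -1014235865/129572 + 88191/409 = -403395384533/52994948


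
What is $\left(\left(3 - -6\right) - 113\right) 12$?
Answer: $-1248$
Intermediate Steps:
$\left(\left(3 - -6\right) - 113\right) 12 = \left(\left(3 + 6\right) - 113\right) 12 = \left(9 - 113\right) 12 = \left(-104\right) 12 = -1248$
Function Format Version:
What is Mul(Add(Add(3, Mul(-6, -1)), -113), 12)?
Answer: -1248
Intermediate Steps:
Mul(Add(Add(3, Mul(-6, -1)), -113), 12) = Mul(Add(Add(3, 6), -113), 12) = Mul(Add(9, -113), 12) = Mul(-104, 12) = -1248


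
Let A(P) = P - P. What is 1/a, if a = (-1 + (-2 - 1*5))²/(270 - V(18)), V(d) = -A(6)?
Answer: 135/32 ≈ 4.2188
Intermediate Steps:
A(P) = 0
V(d) = 0 (V(d) = -1*0 = 0)
a = 32/135 (a = (-1 + (-2 - 1*5))²/(270 - 1*0) = (-1 + (-2 - 5))²/(270 + 0) = (-1 - 7)²/270 = (-8)²*(1/270) = 64*(1/270) = 32/135 ≈ 0.23704)
1/a = 1/(32/135) = 135/32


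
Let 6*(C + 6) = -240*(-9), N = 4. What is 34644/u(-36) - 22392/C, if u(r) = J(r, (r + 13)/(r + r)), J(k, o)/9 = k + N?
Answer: -259901/1416 ≈ -183.55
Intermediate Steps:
C = 354 (C = -6 + (-240*(-9))/6 = -6 + (⅙)*2160 = -6 + 360 = 354)
J(k, o) = 36 + 9*k (J(k, o) = 9*(k + 4) = 9*(4 + k) = 36 + 9*k)
u(r) = 36 + 9*r
34644/u(-36) - 22392/C = 34644/(36 + 9*(-36)) - 22392/354 = 34644/(36 - 324) - 22392*1/354 = 34644/(-288) - 3732/59 = 34644*(-1/288) - 3732/59 = -2887/24 - 3732/59 = -259901/1416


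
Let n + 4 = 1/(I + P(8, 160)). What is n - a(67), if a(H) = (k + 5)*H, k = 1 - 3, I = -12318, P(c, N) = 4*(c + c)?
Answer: -2512071/12254 ≈ -205.00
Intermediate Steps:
P(c, N) = 8*c (P(c, N) = 4*(2*c) = 8*c)
k = -2
a(H) = 3*H (a(H) = (-2 + 5)*H = 3*H)
n = -49017/12254 (n = -4 + 1/(-12318 + 8*8) = -4 + 1/(-12318 + 64) = -4 + 1/(-12254) = -4 - 1/12254 = -49017/12254 ≈ -4.0001)
n - a(67) = -49017/12254 - 3*67 = -49017/12254 - 1*201 = -49017/12254 - 201 = -2512071/12254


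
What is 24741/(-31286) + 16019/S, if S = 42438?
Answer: -137197031/331928817 ≈ -0.41333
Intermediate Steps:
24741/(-31286) + 16019/S = 24741/(-31286) + 16019/42438 = 24741*(-1/31286) + 16019*(1/42438) = -24741/31286 + 16019/42438 = -137197031/331928817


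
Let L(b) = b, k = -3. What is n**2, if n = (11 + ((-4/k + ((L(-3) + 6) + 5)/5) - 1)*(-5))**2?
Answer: 256/81 ≈ 3.1605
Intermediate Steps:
n = 16/9 (n = (11 + ((-4/(-3) + ((-3 + 6) + 5)/5) - 1)*(-5))**2 = (11 + ((-4*(-1/3) + (3 + 5)*(1/5)) - 1)*(-5))**2 = (11 + ((4/3 + 8*(1/5)) - 1)*(-5))**2 = (11 + ((4/3 + 8/5) - 1)*(-5))**2 = (11 + (44/15 - 1)*(-5))**2 = (11 + (29/15)*(-5))**2 = (11 - 29/3)**2 = (4/3)**2 = 16/9 ≈ 1.7778)
n**2 = (16/9)**2 = 256/81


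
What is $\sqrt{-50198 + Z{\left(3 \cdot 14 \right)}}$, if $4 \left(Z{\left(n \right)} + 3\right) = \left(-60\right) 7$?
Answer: $i \sqrt{50306} \approx 224.29 i$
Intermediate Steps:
$Z{\left(n \right)} = -108$ ($Z{\left(n \right)} = -3 + \frac{\left(-60\right) 7}{4} = -3 + \frac{1}{4} \left(-420\right) = -3 - 105 = -108$)
$\sqrt{-50198 + Z{\left(3 \cdot 14 \right)}} = \sqrt{-50198 - 108} = \sqrt{-50306} = i \sqrt{50306}$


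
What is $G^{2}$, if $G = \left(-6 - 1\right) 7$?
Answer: $2401$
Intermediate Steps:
$G = -49$ ($G = \left(-7\right) 7 = -49$)
$G^{2} = \left(-49\right)^{2} = 2401$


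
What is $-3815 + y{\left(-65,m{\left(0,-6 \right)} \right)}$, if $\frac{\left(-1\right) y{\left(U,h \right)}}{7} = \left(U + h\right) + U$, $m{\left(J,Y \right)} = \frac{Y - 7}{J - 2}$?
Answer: $- \frac{5901}{2} \approx -2950.5$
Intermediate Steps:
$m{\left(J,Y \right)} = \frac{-7 + Y}{-2 + J}$
$y{\left(U,h \right)} = - 14 U - 7 h$ ($y{\left(U,h \right)} = - 7 \left(\left(U + h\right) + U\right) = - 7 \left(h + 2 U\right) = - 14 U - 7 h$)
$-3815 + y{\left(-65,m{\left(0,-6 \right)} \right)} = -3815 - \left(-910 + 7 \frac{-7 - 6}{-2 + 0}\right) = -3815 + \left(910 - 7 \frac{1}{-2} \left(-13\right)\right) = -3815 + \left(910 - 7 \left(\left(- \frac{1}{2}\right) \left(-13\right)\right)\right) = -3815 + \left(910 - \frac{91}{2}\right) = -3815 + \frac{1729}{2} = - \frac{5901}{2}$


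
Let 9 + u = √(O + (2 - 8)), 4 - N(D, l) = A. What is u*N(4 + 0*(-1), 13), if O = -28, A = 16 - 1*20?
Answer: -72 + 8*I*√34 ≈ -72.0 + 46.648*I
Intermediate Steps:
A = -4 (A = 16 - 20 = -4)
N(D, l) = 8 (N(D, l) = 4 - 1*(-4) = 4 + 4 = 8)
u = -9 + I*√34 (u = -9 + √(-28 + (2 - 8)) = -9 + √(-28 - 6) = -9 + √(-34) = -9 + I*√34 ≈ -9.0 + 5.831*I)
u*N(4 + 0*(-1), 13) = (-9 + I*√34)*8 = -72 + 8*I*√34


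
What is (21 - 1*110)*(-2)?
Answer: 178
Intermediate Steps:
(21 - 1*110)*(-2) = (21 - 110)*(-2) = -89*(-2) = 178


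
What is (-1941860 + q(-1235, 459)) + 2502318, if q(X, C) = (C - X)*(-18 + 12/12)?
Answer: 531660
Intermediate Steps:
q(X, C) = -17*C + 17*X (q(X, C) = (C - X)*(-18 + 12*(1/12)) = (C - X)*(-18 + 1) = (C - X)*(-17) = -17*C + 17*X)
(-1941860 + q(-1235, 459)) + 2502318 = (-1941860 + (-17*459 + 17*(-1235))) + 2502318 = (-1941860 + (-7803 - 20995)) + 2502318 = (-1941860 - 28798) + 2502318 = -1970658 + 2502318 = 531660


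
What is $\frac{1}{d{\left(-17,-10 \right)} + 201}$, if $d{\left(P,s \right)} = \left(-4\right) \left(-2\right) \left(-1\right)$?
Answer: $\frac{1}{193} \approx 0.0051813$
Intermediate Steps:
$d{\left(P,s \right)} = -8$ ($d{\left(P,s \right)} = 8 \left(-1\right) = -8$)
$\frac{1}{d{\left(-17,-10 \right)} + 201} = \frac{1}{-8 + 201} = \frac{1}{193}$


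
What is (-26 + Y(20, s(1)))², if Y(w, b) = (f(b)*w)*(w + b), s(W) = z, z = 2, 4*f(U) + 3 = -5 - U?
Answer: 1267876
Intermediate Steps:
f(U) = -2 - U/4 (f(U) = -¾ + (-5 - U)/4 = -¾ + (-5/4 - U/4) = -2 - U/4)
s(W) = 2
Y(w, b) = w*(-2 - b/4)*(b + w) (Y(w, b) = ((-2 - b/4)*w)*(w + b) = (w*(-2 - b/4))*(b + w) = w*(-2 - b/4)*(b + w))
(-26 + Y(20, s(1)))² = (-26 - ¼*20*(8 + 2)*(2 + 20))² = (-26 - ¼*20*10*22)² = (-26 - 1100)² = (-1126)² = 1267876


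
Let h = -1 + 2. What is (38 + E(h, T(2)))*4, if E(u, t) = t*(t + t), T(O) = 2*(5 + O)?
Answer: 1720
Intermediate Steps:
h = 1
T(O) = 10 + 2*O
E(u, t) = 2*t**2 (E(u, t) = t*(2*t) = 2*t**2)
(38 + E(h, T(2)))*4 = (38 + 2*(10 + 2*2)**2)*4 = (38 + 2*(10 + 4)**2)*4 = (38 + 2*14**2)*4 = (38 + 2*196)*4 = (38 + 392)*4 = 430*4 = 1720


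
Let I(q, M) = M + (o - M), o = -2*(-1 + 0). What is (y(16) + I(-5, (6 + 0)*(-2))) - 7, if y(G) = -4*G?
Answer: -69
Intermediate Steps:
o = 2 (o = -2*(-1) = 2)
I(q, M) = 2 (I(q, M) = M + (2 - M) = 2)
(y(16) + I(-5, (6 + 0)*(-2))) - 7 = (-4*16 + 2) - 7 = (-64 + 2) - 7 = -62 - 7 = -69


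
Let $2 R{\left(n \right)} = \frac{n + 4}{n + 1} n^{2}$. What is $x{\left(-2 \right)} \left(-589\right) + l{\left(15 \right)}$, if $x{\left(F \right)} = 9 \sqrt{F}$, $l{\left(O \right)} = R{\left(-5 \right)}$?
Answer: $\frac{25}{8} - 5301 i \sqrt{2} \approx 3.125 - 7496.8 i$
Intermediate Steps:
$R{\left(n \right)} = \frac{n^{2} \left(4 + n\right)}{2 \left(1 + n\right)}$ ($R{\left(n \right)} = \frac{\frac{n + 4}{n + 1} n^{2}}{2} = \frac{\frac{4 + n}{1 + n} n^{2}}{2} = \frac{n^{2} \frac{1}{1 + n} \left(4 + n\right)}{2} = \frac{n^{2} \left(4 + n\right)}{2 \left(1 + n\right)}$)
$l{\left(O \right)} = \frac{25}{8}$ ($l{\left(O \right)} = \frac{\left(-5\right)^{2} \left(4 - 5\right)}{2 \left(1 - 5\right)} = \frac{1}{2} \cdot 25 \frac{1}{-4} \left(-1\right) = \frac{1}{2} \cdot 25 \left(- \frac{1}{4}\right) \left(-1\right) = \frac{25}{8}$)
$x{\left(-2 \right)} \left(-589\right) + l{\left(15 \right)} = 9 \sqrt{-2} \left(-589\right) + \frac{25}{8} = 9 i \sqrt{2} \left(-589\right) + \frac{25}{8} = - 5301 i \sqrt{2} + \frac{25}{8} = \frac{25}{8} - 5301 i \sqrt{2}$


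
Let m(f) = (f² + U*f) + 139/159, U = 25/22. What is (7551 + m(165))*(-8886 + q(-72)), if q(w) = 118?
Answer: -48744253664/159 ≈ -3.0657e+8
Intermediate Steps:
U = 25/22 (U = 25*(1/22) = 25/22 ≈ 1.1364)
m(f) = 139/159 + f² + 25*f/22 (m(f) = (f² + 25*f/22) + 139/159 = 139/159 + f² + 25*f/22)
(7551 + m(165))*(-8886 + q(-72)) = (7551 + (139/159 + 165² + (25/22)*165))*(-8886 + 118) = (7551 + (139/159 + 27225 + 375/2))*(-8768) = (7551 + 8717453/318)*(-8768) = (11118671/318)*(-8768) = -48744253664/159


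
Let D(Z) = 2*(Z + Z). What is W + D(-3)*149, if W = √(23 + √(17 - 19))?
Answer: -1788 + √(23 + I*√2) ≈ -1783.2 + 0.14737*I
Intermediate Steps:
D(Z) = 4*Z (D(Z) = 2*(2*Z) = 4*Z)
W = √(23 + I*√2) (W = √(23 + √(-2)) = √(23 + I*√2) ≈ 4.7981 + 0.14737*I)
W + D(-3)*149 = √(23 + I*√2) + (4*(-3))*149 = √(23 + I*√2) - 12*149 = √(23 + I*√2) - 1788 = -1788 + √(23 + I*√2)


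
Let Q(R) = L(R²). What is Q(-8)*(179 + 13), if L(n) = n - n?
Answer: 0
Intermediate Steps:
L(n) = 0
Q(R) = 0
Q(-8)*(179 + 13) = 0*(179 + 13) = 0*192 = 0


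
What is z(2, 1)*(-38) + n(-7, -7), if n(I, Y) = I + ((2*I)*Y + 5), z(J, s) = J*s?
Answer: 20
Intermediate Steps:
n(I, Y) = 5 + I + 2*I*Y (n(I, Y) = I + (2*I*Y + 5) = I + (5 + 2*I*Y) = 5 + I + 2*I*Y)
z(2, 1)*(-38) + n(-7, -7) = (2*1)*(-38) + (5 - 7 + 2*(-7)*(-7)) = 2*(-38) + (5 - 7 + 98) = -76 + 96 = 20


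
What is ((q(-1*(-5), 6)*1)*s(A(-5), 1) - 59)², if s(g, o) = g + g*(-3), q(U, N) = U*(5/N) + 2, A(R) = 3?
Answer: 9216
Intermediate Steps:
q(U, N) = 2 + 5*U/N (q(U, N) = 5*U/N + 2 = 2 + 5*U/N)
s(g, o) = -2*g (s(g, o) = g - 3*g = -2*g)
((q(-1*(-5), 6)*1)*s(A(-5), 1) - 59)² = (((2 + 5*(-1*(-5))/6)*1)*(-2*3) - 59)² = (((2 + 5*5*(⅙))*1)*(-6) - 59)² = (((2 + 25/6)*1)*(-6) - 59)² = (((37/6)*1)*(-6) - 59)² = ((37/6)*(-6) - 59)² = (-37 - 59)² = (-96)² = 9216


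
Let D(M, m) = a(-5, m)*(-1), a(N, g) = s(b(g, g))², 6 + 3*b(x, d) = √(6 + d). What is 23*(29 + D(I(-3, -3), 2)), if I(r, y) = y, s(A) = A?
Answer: 4991/9 + 184*√2/3 ≈ 641.29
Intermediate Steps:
b(x, d) = -2 + √(6 + d)/3
a(N, g) = (-2 + √(6 + g)/3)²
D(M, m) = -(-6 + √(6 + m))²/9 (D(M, m) = ((-6 + √(6 + m))²/9)*(-1) = -(-6 + √(6 + m))²/9)
23*(29 + D(I(-3, -3), 2)) = 23*(29 - (-6 + √(6 + 2))²/9) = 23*(29 - (-6 + √8)²/9) = 23*(29 - (-6 + 2*√2)²/9) = 667 - 23*(-6 + 2*√2)²/9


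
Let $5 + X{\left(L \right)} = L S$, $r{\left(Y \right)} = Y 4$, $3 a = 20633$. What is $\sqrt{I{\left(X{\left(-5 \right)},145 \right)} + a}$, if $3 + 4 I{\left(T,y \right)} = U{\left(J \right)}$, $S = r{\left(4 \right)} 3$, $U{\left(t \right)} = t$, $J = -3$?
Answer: $\frac{\sqrt{247542}}{6} \approx 82.923$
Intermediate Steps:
$a = \frac{20633}{3}$ ($a = \frac{1}{3} \cdot 20633 = \frac{20633}{3} \approx 6877.7$)
$r{\left(Y \right)} = 4 Y$
$S = 48$ ($S = 4 \cdot 4 \cdot 3 = 16 \cdot 3 = 48$)
$X{\left(L \right)} = -5 + 48 L$ ($X{\left(L \right)} = -5 + L 48 = -5 + 48 L$)
$I{\left(T,y \right)} = - \frac{3}{2}$ ($I{\left(T,y \right)} = - \frac{3}{4} + \frac{1}{4} \left(-3\right) = - \frac{3}{4} - \frac{3}{4} = - \frac{3}{2}$)
$\sqrt{I{\left(X{\left(-5 \right)},145 \right)} + a} = \sqrt{- \frac{3}{2} + \frac{20633}{3}} = \sqrt{\frac{41257}{6}} = \frac{\sqrt{247542}}{6}$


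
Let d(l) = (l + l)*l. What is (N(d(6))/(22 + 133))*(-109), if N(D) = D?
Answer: -7848/155 ≈ -50.632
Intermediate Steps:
d(l) = 2*l² (d(l) = (2*l)*l = 2*l²)
(N(d(6))/(22 + 133))*(-109) = ((2*6²)/(22 + 133))*(-109) = ((2*36)/155)*(-109) = (72*(1/155))*(-109) = (72/155)*(-109) = -7848/155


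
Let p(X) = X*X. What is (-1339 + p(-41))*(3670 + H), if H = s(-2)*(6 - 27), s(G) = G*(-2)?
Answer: 1226412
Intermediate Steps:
s(G) = -2*G
p(X) = X**2
H = -84 (H = (-2*(-2))*(6 - 27) = 4*(-21) = -84)
(-1339 + p(-41))*(3670 + H) = (-1339 + (-41)**2)*(3670 - 84) = (-1339 + 1681)*3586 = 342*3586 = 1226412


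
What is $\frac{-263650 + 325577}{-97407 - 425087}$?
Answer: $- \frac{61927}{522494} \approx -0.11852$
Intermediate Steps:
$\frac{-263650 + 325577}{-97407 - 425087} = \frac{61927}{-522494} = 61927 \left(- \frac{1}{522494}\right) = - \frac{61927}{522494}$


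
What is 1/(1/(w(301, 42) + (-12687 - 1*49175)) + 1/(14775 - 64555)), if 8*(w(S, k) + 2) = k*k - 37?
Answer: -982029972/35657 ≈ -27541.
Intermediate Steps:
w(S, k) = -53/8 + k²/8 (w(S, k) = -2 + (k*k - 37)/8 = -2 + (k² - 37)/8 = -2 + (-37 + k²)/8 = -2 + (-37/8 + k²/8) = -53/8 + k²/8)
1/(1/(w(301, 42) + (-12687 - 1*49175)) + 1/(14775 - 64555)) = 1/(1/((-53/8 + (⅛)*42²) + (-12687 - 1*49175)) + 1/(14775 - 64555)) = 1/(1/((-53/8 + (⅛)*1764) + (-12687 - 49175)) + 1/(-49780)) = 1/(1/((-53/8 + 441/2) - 61862) - 1/49780) = 1/(1/(1711/8 - 61862) - 1/49780) = 1/(1/(-493185/8) - 1/49780) = 1/(-8/493185 - 1/49780) = 1/(-35657/982029972) = -982029972/35657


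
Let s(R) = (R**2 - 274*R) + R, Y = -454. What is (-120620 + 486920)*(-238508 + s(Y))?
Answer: 33534765000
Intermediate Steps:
s(R) = R**2 - 273*R
(-120620 + 486920)*(-238508 + s(Y)) = (-120620 + 486920)*(-238508 - 454*(-273 - 454)) = 366300*(-238508 - 454*(-727)) = 366300*(-238508 + 330058) = 366300*91550 = 33534765000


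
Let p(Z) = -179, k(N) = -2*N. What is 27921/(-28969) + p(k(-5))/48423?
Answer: -1357204034/1402765887 ≈ -0.96752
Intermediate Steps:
27921/(-28969) + p(k(-5))/48423 = 27921/(-28969) - 179/48423 = 27921*(-1/28969) - 179*1/48423 = -27921/28969 - 179/48423 = -1357204034/1402765887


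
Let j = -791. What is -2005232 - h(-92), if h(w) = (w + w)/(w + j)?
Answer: -1770620040/883 ≈ -2.0052e+6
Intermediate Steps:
h(w) = 2*w/(-791 + w) (h(w) = (w + w)/(w - 791) = (2*w)/(-791 + w) = 2*w/(-791 + w))
-2005232 - h(-92) = -2005232 - 2*(-92)/(-791 - 92) = -2005232 - 2*(-92)/(-883) = -2005232 - 2*(-92)*(-1)/883 = -2005232 - 1*184/883 = -2005232 - 184/883 = -1770620040/883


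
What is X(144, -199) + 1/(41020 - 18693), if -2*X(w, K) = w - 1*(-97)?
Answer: -5380805/44654 ≈ -120.50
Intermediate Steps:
X(w, K) = -97/2 - w/2 (X(w, K) = -(w - 1*(-97))/2 = -(w + 97)/2 = -(97 + w)/2 = -97/2 - w/2)
X(144, -199) + 1/(41020 - 18693) = (-97/2 - 1/2*144) + 1/(41020 - 18693) = (-97/2 - 72) + 1/22327 = -241/2 + 1/22327 = -5380805/44654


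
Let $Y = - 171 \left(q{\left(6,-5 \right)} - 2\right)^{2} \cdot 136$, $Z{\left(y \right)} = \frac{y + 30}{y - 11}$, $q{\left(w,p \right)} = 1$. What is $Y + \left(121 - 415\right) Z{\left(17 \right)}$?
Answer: $-25559$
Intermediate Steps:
$Z{\left(y \right)} = \frac{30 + y}{-11 + y}$
$Y = -23256$ ($Y = - 171 \left(1 - 2\right)^{2} \cdot 136 = - 171 \left(-1\right)^{2} \cdot 136 = \left(-171\right) 1 \cdot 136 = \left(-171\right) 136 = -23256$)
$Y + \left(121 - 415\right) Z{\left(17 \right)} = -23256 + \left(121 - 415\right) \frac{30 + 17}{-11 + 17} = -23256 - 294 \cdot \frac{1}{6} \cdot 47 = -23256 - 2303 = -25559$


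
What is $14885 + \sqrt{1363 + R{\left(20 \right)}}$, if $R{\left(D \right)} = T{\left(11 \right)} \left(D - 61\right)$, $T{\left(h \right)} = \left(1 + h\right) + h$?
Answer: $14885 + 2 \sqrt{105} \approx 14906.0$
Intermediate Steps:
$T{\left(h \right)} = 1 + 2 h$
$R{\left(D \right)} = -1403 + 23 D$ ($R{\left(D \right)} = \left(1 + 2 \cdot 11\right) \left(D - 61\right) = \left(1 + 22\right) \left(-61 + D\right) = 23 \left(-61 + D\right) = -1403 + 23 D$)
$14885 + \sqrt{1363 + R{\left(20 \right)}} = 14885 + \sqrt{1363 + \left(-1403 + 23 \cdot 20\right)} = 14885 + \sqrt{1363 + \left(-1403 + 460\right)} = 14885 + \sqrt{1363 - 943} = 14885 + \sqrt{420} = 14885 + 2 \sqrt{105}$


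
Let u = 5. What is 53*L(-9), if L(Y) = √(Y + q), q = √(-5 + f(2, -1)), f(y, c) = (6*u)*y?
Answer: 53*√(-9 + √55) ≈ 66.7*I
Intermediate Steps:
f(y, c) = 30*y (f(y, c) = (6*5)*y = 30*y)
q = √55 (q = √(-5 + 30*2) = √(-5 + 60) = √55 ≈ 7.4162)
L(Y) = √(Y + √55)
53*L(-9) = 53*√(-9 + √55)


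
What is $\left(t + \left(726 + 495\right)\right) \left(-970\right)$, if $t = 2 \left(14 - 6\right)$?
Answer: $-1199890$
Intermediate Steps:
$t = 16$ ($t = 2 \cdot 8 = 16$)
$\left(t + \left(726 + 495\right)\right) \left(-970\right) = \left(16 + \left(726 + 495\right)\right) \left(-970\right) = \left(16 + 1221\right) \left(-970\right) = 1237 \left(-970\right) = -1199890$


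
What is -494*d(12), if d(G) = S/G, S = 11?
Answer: -2717/6 ≈ -452.83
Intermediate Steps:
d(G) = 11/G
-494*d(12) = -5434/12 = -494*11/12 = -2717/6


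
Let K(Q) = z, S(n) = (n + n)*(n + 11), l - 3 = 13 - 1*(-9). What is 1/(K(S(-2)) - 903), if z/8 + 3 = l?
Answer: -1/727 ≈ -0.0013755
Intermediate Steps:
l = 25 (l = 3 + (13 - 1*(-9)) = 3 + (13 + 9) = 3 + 22 = 25)
z = 176 (z = -24 + 8*25 = -24 + 200 = 176)
S(n) = 2*n*(11 + n) (S(n) = (2*n)*(11 + n) = 2*n*(11 + n))
K(Q) = 176
1/(K(S(-2)) - 903) = 1/(176 - 903) = 1/(-727) = -1/727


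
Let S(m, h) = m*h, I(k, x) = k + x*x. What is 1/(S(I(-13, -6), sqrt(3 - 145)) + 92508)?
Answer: 46254/4278902591 - 23*I*sqrt(142)/8557805182 ≈ 1.081e-5 - 3.2026e-8*I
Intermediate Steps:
I(k, x) = k + x**2
S(m, h) = h*m
1/(S(I(-13, -6), sqrt(3 - 145)) + 92508) = 1/(sqrt(3 - 145)*(-13 + (-6)**2) + 92508) = 1/(sqrt(-142)*(-13 + 36) + 92508) = 1/((I*sqrt(142))*23 + 92508) = 1/(23*I*sqrt(142) + 92508) = 1/(92508 + 23*I*sqrt(142))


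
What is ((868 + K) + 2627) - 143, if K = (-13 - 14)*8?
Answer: 3136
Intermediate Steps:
K = -216 (K = -27*8 = -216)
((868 + K) + 2627) - 143 = ((868 - 216) + 2627) - 143 = (652 + 2627) - 143 = 3279 - 143 = 3136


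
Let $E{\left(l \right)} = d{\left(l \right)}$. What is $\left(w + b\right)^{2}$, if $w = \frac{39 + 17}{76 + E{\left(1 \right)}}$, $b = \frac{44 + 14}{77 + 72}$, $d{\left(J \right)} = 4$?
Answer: $\frac{2634129}{2220100} \approx 1.1865$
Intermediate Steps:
$E{\left(l \right)} = 4$
$b = \frac{58}{149} \approx 0.38926$
$w = \frac{7}{10}$ ($w = \frac{39 + 17}{76 + 4} = \frac{56}{80} = 56 \cdot \frac{1}{80} = \frac{7}{10} \approx 0.7$)
$\left(w + b\right)^{2} = \left(\frac{7}{10} + \frac{58}{149}\right)^{2} = \left(\frac{1623}{1490}\right)^{2} = \frac{2634129}{2220100}$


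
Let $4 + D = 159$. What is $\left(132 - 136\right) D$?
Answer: $-620$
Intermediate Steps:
$D = 155$ ($D = -4 + 159 = 155$)
$\left(132 - 136\right) D = \left(132 - 136\right) 155 = \left(-4\right) 155 = -620$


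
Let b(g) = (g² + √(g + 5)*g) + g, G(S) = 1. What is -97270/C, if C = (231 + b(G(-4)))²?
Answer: -97270/(233 + √6)² ≈ -1.7546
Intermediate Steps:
b(g) = g + g² + g*√(5 + g) (b(g) = (g² + √(5 + g)*g) + g = (g² + g*√(5 + g)) + g = g + g² + g*√(5 + g))
C = (233 + √6)² (C = (231 + 1*(1 + 1 + √(5 + 1)))² = (231 + 1*(1 + 1 + √6))² = (231 + 1*(2 + √6))² = (231 + (2 + √6))² = (233 + √6)² ≈ 55436.)
-97270/C = -97270/(233 + √6)²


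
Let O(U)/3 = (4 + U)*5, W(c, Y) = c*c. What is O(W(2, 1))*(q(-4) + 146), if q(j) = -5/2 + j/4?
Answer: 17100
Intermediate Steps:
W(c, Y) = c²
q(j) = -5/2 + j/4 (q(j) = -5*½ + j*(¼) = -5/2 + j/4)
O(U) = 60 + 15*U (O(U) = 3*((4 + U)*5) = 3*(20 + 5*U) = 60 + 15*U)
O(W(2, 1))*(q(-4) + 146) = (60 + 15*2²)*((-5/2 + (¼)*(-4)) + 146) = (60 + 15*4)*((-5/2 - 1) + 146) = (60 + 60)*(-7/2 + 146) = 120*(285/2) = 17100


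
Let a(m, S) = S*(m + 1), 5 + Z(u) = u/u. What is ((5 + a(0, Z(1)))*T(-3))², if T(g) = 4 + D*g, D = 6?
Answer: 196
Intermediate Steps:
Z(u) = -4 (Z(u) = -5 + u/u = -5 + 1 = -4)
a(m, S) = S*(1 + m)
T(g) = 4 + 6*g
((5 + a(0, Z(1)))*T(-3))² = ((5 - 4*(1 + 0))*(4 + 6*(-3)))² = ((5 - 4*1)*(4 - 18))² = ((5 - 4)*(-14))² = (1*(-14))² = (-14)² = 196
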